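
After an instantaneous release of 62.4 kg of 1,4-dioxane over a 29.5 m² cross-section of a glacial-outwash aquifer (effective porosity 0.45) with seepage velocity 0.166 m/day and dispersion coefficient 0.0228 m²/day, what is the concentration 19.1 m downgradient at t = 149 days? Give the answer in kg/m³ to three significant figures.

0.0696 kg/m³

For an instantaneous plane source, C(x,t) = M/(n_e·A·√(4πDt)) · exp(−(x−vt)²/(4Dt)), with n_e·A the pore (flow) area.
Plume center vt = 0.166 × 149 = 24.734 m, so the well at 19.1 m is 5.634 m upgradient of the peak.
√(4πDt) = 6.534 m, giving peak height M/(n_e·A·√(4πDt)) = 62.4/(0.45 × 29.5 × 6.534) = 0.7194 kg/m³.
(x−vt)²/(4Dt) = (-5.634)²/(4 × 0.0228 × 149) = 2.336; exp(−2.336) = 0.09671.
C = 0.7194 × 0.09671 = 0.0696 kg/m³.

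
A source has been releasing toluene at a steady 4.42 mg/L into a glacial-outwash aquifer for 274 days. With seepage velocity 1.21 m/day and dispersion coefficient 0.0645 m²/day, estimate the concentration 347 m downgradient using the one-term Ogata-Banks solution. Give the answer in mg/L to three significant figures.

For a continuous step input, C/C₀ ≈ ½·erfc((x−vt)/(2√(Dt))).
vt = 1.21 × 274 = 331.54 m and 2√(Dt) = 2√(0.0645 × 274) = 8.408 m.
Argument (x−vt)/(2√(Dt)) = (347 − 331.54)/8.408 = 1.839; ½·erfc(1.839) = 0.004651.
C = 4.42 × 0.004651 = 0.0206 mg/L.

0.0206 mg/L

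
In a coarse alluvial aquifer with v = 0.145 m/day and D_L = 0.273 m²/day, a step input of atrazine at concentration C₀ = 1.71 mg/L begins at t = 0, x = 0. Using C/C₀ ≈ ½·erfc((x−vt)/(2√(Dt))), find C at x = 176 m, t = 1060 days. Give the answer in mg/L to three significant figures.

0.303 mg/L

For a continuous step input, C/C₀ ≈ ½·erfc((x−vt)/(2√(Dt))).
vt = 0.145 × 1060 = 153.7 m and 2√(Dt) = 2√(0.273 × 1060) = 34.02 m.
Argument (x−vt)/(2√(Dt)) = (176 − 153.7)/34.02 = 0.6555; ½·erfc(0.6555) = 0.1770.
C = 1.71 × 0.1770 = 0.303 mg/L.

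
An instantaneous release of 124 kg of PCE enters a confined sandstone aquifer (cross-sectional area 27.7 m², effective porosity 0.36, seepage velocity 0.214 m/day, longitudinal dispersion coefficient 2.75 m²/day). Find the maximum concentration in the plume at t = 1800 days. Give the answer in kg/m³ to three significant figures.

0.0499 kg/m³

The peak of an instantaneous 1D plume sits at x = vt; there the Gaussian factor is 1 and C_max = M/(n_e·A·√(4πDt)), where n_e·A is the pore area the mass is dissolved in.
√(4πDt) = √(4π × 2.75 × 1800) = 249.4 m, so C_max = 124/(0.36 × 27.7 × 249.4) = 0.0499 kg/m³.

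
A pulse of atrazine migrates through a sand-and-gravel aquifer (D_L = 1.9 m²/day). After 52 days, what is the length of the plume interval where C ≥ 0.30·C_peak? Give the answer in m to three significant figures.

The plume is Gaussian with σ = √(2Dt) = √(2 × 1.9 × 52) = 14.06 m.
C/C_peak = exp(−Δx²/(2σ²)) = 0.30 ⇒ Δx = σ·√(−2 ln 0.30) = 14.06 × 1.552 = 21.82 m.
Width = 2Δx = 43.6 m.

43.6 m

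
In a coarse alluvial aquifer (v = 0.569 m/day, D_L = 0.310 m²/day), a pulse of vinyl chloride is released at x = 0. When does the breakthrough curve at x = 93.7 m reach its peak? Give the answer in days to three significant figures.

164 days

For the 1D instantaneous-source solution, setting ∂C/∂t = 0 at fixed x gives v²t² + 2Dt − x² = 0, so t = (√(D² + v²x²) − D)/v².
√(D² + v²x²) = √(0.310² + 0.569² × 93.7²) = 53.32; v² = 0.323761.
t = (53.32 − 0.310)/0.323761 = 164 days (vs. the pure-advection estimate x/v = 165 d).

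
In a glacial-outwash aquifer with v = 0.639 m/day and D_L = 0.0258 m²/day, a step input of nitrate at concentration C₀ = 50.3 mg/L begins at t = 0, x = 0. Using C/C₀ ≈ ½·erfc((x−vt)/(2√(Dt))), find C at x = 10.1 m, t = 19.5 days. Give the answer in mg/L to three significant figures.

49.8 mg/L

For a continuous step input, C/C₀ ≈ ½·erfc((x−vt)/(2√(Dt))).
vt = 0.639 × 19.5 = 12.4605 m and 2√(Dt) = 2√(0.0258 × 19.5) = 1.419 m.
Argument (x−vt)/(2√(Dt)) = (10.1 − 12.4605)/1.419 = -1.663; ½·erfc(-1.663) = 0.9907.
C = 50.3 × 0.9907 = 49.8 mg/L.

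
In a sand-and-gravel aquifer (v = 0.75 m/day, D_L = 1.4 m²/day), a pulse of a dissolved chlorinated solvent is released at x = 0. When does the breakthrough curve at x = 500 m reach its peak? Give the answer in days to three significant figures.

664 days

For the 1D instantaneous-source solution, setting ∂C/∂t = 0 at fixed x gives v²t² + 2Dt − x² = 0, so t = (√(D² + v²x²) − D)/v².
√(D² + v²x²) = √(1.4² + 0.75² × 500²) = 375.0; v² = 0.5625.
t = (375.0 − 1.4)/0.5625 = 664 days (vs. the pure-advection estimate x/v = 667 d).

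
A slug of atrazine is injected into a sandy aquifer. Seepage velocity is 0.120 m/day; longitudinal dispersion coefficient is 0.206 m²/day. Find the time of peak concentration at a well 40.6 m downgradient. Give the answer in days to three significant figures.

For the 1D instantaneous-source solution, setting ∂C/∂t = 0 at fixed x gives v²t² + 2Dt − x² = 0, so t = (√(D² + v²x²) − D)/v².
√(D² + v²x²) = √(0.206² + 0.120² × 40.6²) = 4.876; v² = 0.0144.
t = (4.876 − 0.206)/0.0144 = 324 days (vs. the pure-advection estimate x/v = 338 d).

324 days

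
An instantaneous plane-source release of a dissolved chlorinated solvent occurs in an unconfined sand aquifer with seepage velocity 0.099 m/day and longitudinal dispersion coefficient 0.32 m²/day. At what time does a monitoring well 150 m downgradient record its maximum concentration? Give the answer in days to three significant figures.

For the 1D instantaneous-source solution, setting ∂C/∂t = 0 at fixed x gives v²t² + 2Dt − x² = 0, so t = (√(D² + v²x²) − D)/v².
√(D² + v²x²) = √(0.32² + 0.099² × 150²) = 14.85; v² = 0.009801.
t = (14.85 − 0.32)/0.009801 = 1480 days (vs. the pure-advection estimate x/v = 1520 d).

1480 days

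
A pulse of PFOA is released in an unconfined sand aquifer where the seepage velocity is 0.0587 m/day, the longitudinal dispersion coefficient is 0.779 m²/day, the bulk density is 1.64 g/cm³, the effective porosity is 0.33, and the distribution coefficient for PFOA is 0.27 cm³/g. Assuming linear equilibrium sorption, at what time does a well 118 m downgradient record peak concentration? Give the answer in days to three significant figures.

4210 days

Retardation factor R = 1 + ρ_b·K_d/n = 1 + 1.64 × 0.27/0.33 = 2.342.
Sorption retards both mechanisms: v_R = v/R = 0.02506 m/day, D_R = D/R = 0.3326 m²/day.
Peak time from v_R²t² + 2D_R t − x² = 0: t = (√(D_R² + v_R²x²) − D_R)/v_R².
√(D_R² + v_R²x²) = √(0.3326² + 0.02506² × 118²) = 2.976; v_R² = 0.0006280.
t = (2.976 − 0.3326)/0.0006280 = 4210 days.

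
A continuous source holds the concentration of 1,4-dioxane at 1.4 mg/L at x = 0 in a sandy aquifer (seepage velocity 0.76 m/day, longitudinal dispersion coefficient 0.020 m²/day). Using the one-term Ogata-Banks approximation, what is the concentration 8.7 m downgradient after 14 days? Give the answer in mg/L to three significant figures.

1.39 mg/L

For a continuous step input, C/C₀ ≈ ½·erfc((x−vt)/(2√(Dt))).
vt = 0.76 × 14 = 10.64 m and 2√(Dt) = 2√(0.020 × 14) = 1.058 m.
Argument (x−vt)/(2√(Dt)) = (8.7 − 10.64)/1.058 = -1.834; ½·erfc(-1.834) = 0.9953.
C = 1.4 × 0.9953 = 1.39 mg/L.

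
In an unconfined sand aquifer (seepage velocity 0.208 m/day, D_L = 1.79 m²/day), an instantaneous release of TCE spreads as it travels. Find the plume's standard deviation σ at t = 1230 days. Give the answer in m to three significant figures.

66.4 m

Dispersive spreading gives a Gaussian with σ² = 2Dt; advection only shifts the center.
σ = √(2 × 1.79 × 1230) = 66.4 m.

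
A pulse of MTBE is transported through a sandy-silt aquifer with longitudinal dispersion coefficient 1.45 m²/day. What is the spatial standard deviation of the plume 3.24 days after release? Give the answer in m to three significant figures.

Dispersive spreading gives a Gaussian with σ² = 2Dt; advection only shifts the center.
σ = √(2 × 1.45 × 3.24) = 3.07 m.

3.07 m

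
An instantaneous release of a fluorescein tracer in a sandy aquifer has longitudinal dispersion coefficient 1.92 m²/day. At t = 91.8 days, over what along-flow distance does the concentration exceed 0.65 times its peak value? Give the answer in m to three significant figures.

34.9 m

The plume is Gaussian with σ = √(2Dt) = √(2 × 1.92 × 91.8) = 18.78 m.
C/C_peak = exp(−Δx²/(2σ²)) = 0.65 ⇒ Δx = σ·√(−2 ln 0.65) = 18.78 × 0.9282 = 17.43 m.
Width = 2Δx = 34.9 m.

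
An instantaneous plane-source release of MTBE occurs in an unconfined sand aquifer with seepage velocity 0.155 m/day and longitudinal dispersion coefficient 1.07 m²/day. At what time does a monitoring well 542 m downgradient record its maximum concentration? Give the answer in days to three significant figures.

3450 days

For the 1D instantaneous-source solution, setting ∂C/∂t = 0 at fixed x gives v²t² + 2Dt − x² = 0, so t = (√(D² + v²x²) − D)/v².
√(D² + v²x²) = √(1.07² + 0.155² × 542²) = 84.02; v² = 0.024025.
t = (84.02 − 1.07)/0.024025 = 3450 days (vs. the pure-advection estimate x/v = 3500 d).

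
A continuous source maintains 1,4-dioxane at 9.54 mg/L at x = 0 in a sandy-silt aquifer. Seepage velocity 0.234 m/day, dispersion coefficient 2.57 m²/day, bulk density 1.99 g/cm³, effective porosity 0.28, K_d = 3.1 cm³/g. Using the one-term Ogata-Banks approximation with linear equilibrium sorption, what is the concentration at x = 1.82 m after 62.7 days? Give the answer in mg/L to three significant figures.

3.59 mg/L

Retardation factor R = 1 + ρ_b·K_d/n = 1 + 1.99 × 3.1/0.28 = 23.03.
Sorption retards both mechanisms: v_R = v/R = 0.01016 m/day, D_R = D/R = 0.1116 m²/day.
v_R·t = 0.01016 × 62.7 = 0.637032 m; 2√(D_R t) = 5.290 m; argument = (1.82 − 0.637032)/5.290 = 0.2236.
C = C₀ × ½·erfc(0.2236) = 9.54 × 0.3759 = 3.59 mg/L.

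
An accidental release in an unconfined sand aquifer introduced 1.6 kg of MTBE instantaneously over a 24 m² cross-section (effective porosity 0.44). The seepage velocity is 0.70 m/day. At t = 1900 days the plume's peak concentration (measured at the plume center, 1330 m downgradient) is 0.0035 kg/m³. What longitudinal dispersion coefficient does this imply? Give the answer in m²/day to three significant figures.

At the plume center C_max = M/(n_e·A·√(4πDt)), so D = M²/(4πt·(n_e·A·C_max)²).
n_e·A·C_max = 0.44 × 24 × 0.0035 = 0.03696 kg/m.
D = 1.6²/(4π × 1900 × 0.03696²) = 0.0785 m²/day.

0.0785 m²/day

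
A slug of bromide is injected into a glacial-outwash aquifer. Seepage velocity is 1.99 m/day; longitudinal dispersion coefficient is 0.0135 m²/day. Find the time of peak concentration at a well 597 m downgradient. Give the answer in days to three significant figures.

For the 1D instantaneous-source solution, setting ∂C/∂t = 0 at fixed x gives v²t² + 2Dt − x² = 0, so t = (√(D² + v²x²) − D)/v².
√(D² + v²x²) = √(0.0135² + 1.99² × 597²) = 1188; v² = 3.9601.
t = (1188 − 0.0135)/3.9601 = 300 days (vs. the pure-advection estimate x/v = 300 d).

300 days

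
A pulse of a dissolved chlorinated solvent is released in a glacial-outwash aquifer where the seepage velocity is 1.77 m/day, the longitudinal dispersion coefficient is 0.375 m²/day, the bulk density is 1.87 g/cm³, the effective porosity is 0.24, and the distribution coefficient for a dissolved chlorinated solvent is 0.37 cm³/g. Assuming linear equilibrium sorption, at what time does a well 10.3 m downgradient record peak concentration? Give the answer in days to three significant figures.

22.1 days

Retardation factor R = 1 + ρ_b·K_d/n = 1 + 1.87 × 0.37/0.24 = 3.883.
Sorption retards both mechanisms: v_R = v/R = 0.4558 m/day, D_R = D/R = 0.09657 m²/day.
Peak time from v_R²t² + 2D_R t − x² = 0: t = (√(D_R² + v_R²x²) − D_R)/v_R².
√(D_R² + v_R²x²) = √(0.09657² + 0.4558² × 10.3²) = 4.696; v_R² = 0.2078.
t = (4.696 − 0.09657)/0.2078 = 22.1 days.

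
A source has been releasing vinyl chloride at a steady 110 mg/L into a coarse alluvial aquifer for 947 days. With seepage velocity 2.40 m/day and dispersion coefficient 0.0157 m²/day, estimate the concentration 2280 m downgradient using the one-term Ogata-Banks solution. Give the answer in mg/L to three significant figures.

For a continuous step input, C/C₀ ≈ ½·erfc((x−vt)/(2√(Dt))).
vt = 2.40 × 947 = 2272.8 m and 2√(Dt) = 2√(0.0157 × 947) = 7.712 m.
Argument (x−vt)/(2√(Dt)) = (2280 − 2272.8)/7.712 = 0.9336; ½·erfc(0.9336) = 0.09337.
C = 110 × 0.09337 = 10.3 mg/L.

10.3 mg/L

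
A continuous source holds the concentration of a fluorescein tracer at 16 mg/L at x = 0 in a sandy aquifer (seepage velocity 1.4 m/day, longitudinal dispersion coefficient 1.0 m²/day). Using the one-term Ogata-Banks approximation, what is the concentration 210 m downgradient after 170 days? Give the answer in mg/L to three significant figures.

15.0 mg/L

For a continuous step input, C/C₀ ≈ ½·erfc((x−vt)/(2√(Dt))).
vt = 1.4 × 170 = 238 m and 2√(Dt) = 2√(1.0 × 170) = 26.08 m.
Argument (x−vt)/(2√(Dt)) = (210 − 238)/26.08 = -1.074; ½·erfc(-1.074) = 0.9356.
C = 16 × 0.9356 = 15.0 mg/L.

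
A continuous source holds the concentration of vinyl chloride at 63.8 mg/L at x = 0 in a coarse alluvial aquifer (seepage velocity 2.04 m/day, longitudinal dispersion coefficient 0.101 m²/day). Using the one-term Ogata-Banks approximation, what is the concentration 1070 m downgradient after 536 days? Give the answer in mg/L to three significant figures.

For a continuous step input, C/C₀ ≈ ½·erfc((x−vt)/(2√(Dt))).
vt = 2.04 × 536 = 1093.44 m and 2√(Dt) = 2√(0.101 × 536) = 14.72 m.
Argument (x−vt)/(2√(Dt)) = (1070 − 1093.44)/14.72 = -1.592; ½·erfc(-1.592) = 0.9878.
C = 63.8 × 0.9878 = 63.0 mg/L.

63.0 mg/L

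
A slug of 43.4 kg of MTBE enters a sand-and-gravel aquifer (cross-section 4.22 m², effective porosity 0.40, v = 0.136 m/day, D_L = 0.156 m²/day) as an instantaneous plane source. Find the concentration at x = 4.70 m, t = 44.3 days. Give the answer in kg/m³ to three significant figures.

2.59 kg/m³

For an instantaneous plane source, C(x,t) = M/(n_e·A·√(4πDt)) · exp(−(x−vt)²/(4Dt)), with n_e·A the pore (flow) area.
Plume center vt = 0.136 × 44.3 = 6.0248 m, so the well at 4.70 m is 1.3248 m upgradient of the peak.
√(4πDt) = 9.319 m, giving peak height M/(n_e·A·√(4πDt)) = 43.4/(0.40 × 4.22 × 9.319) = 2.759 kg/m³.
(x−vt)²/(4Dt) = (-1.3248)²/(4 × 0.156 × 44.3) = 0.06349; exp(−0.06349) = 0.9385.
C = 2.759 × 0.9385 = 2.59 kg/m³.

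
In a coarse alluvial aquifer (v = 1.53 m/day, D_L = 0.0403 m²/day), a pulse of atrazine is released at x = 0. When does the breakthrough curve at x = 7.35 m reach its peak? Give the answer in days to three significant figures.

4.79 days

For the 1D instantaneous-source solution, setting ∂C/∂t = 0 at fixed x gives v²t² + 2Dt − x² = 0, so t = (√(D² + v²x²) − D)/v².
√(D² + v²x²) = √(0.0403² + 1.53² × 7.35²) = 11.25; v² = 2.3409.
t = (11.25 − 0.0403)/2.3409 = 4.79 days (vs. the pure-advection estimate x/v = 4.80 d).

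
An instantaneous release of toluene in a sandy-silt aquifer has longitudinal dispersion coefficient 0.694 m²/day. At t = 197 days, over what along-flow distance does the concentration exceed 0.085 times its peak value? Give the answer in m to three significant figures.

73.4 m

The plume is Gaussian with σ = √(2Dt) = √(2 × 0.694 × 197) = 16.54 m.
C/C_peak = exp(−Δx²/(2σ²)) = 0.085 ⇒ Δx = σ·√(−2 ln 0.085) = 16.54 × 2.220 = 36.72 m.
Width = 2Δx = 73.4 m.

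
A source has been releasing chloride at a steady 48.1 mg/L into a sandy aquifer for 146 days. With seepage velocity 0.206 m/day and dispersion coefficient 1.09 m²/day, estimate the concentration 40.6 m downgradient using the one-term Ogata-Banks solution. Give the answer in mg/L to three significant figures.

For a continuous step input, C/C₀ ≈ ½·erfc((x−vt)/(2√(Dt))).
vt = 0.206 × 146 = 30.076 m and 2√(Dt) = 2√(1.09 × 146) = 25.23 m.
Argument (x−vt)/(2√(Dt)) = (40.6 − 30.076)/25.23 = 0.4171; ½·erfc(0.4171) = 0.2776.
C = 48.1 × 0.2776 = 13.4 mg/L.

13.4 mg/L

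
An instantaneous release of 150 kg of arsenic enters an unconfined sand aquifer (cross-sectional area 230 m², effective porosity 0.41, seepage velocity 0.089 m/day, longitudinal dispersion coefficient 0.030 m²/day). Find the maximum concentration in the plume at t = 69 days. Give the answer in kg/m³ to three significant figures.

0.312 kg/m³

The peak of an instantaneous 1D plume sits at x = vt; there the Gaussian factor is 1 and C_max = M/(n_e·A·√(4πDt)), where n_e·A is the pore area the mass is dissolved in.
√(4πDt) = √(4π × 0.030 × 69) = 5.100 m, so C_max = 150/(0.41 × 230 × 5.100) = 0.312 kg/m³.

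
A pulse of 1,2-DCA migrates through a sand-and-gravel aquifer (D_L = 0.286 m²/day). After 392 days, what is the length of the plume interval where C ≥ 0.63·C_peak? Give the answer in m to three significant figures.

28.8 m

The plume is Gaussian with σ = √(2Dt) = √(2 × 0.286 × 392) = 14.97 m.
C/C_peak = exp(−Δx²/(2σ²)) = 0.63 ⇒ Δx = σ·√(−2 ln 0.63) = 14.97 × 0.9613 = 14.39 m.
Width = 2Δx = 28.8 m.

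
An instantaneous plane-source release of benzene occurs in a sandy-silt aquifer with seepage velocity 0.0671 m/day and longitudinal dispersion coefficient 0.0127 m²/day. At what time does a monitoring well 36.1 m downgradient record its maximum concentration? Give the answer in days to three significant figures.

For the 1D instantaneous-source solution, setting ∂C/∂t = 0 at fixed x gives v²t² + 2Dt − x² = 0, so t = (√(D² + v²x²) − D)/v².
√(D² + v²x²) = √(0.0127² + 0.0671² × 36.1²) = 2.422; v² = 0.00450241.
t = (2.422 − 0.0127)/0.00450241 = 535 days (vs. the pure-advection estimate x/v = 538 d).

535 days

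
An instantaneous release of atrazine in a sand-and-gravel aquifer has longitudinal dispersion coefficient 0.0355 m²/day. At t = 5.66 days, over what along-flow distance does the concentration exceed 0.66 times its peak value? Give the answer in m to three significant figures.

1.16 m

The plume is Gaussian with σ = √(2Dt) = √(2 × 0.0355 × 5.66) = 0.6339 m.
C/C_peak = exp(−Δx²/(2σ²)) = 0.66 ⇒ Δx = σ·√(−2 ln 0.66) = 0.6339 × 0.9116 = 0.5779 m.
Width = 2Δx = 1.16 m.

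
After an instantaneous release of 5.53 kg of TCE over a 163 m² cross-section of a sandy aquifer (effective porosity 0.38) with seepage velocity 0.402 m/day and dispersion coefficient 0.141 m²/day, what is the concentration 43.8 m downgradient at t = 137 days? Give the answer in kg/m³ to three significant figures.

For an instantaneous plane source, C(x,t) = M/(n_e·A·√(4πDt)) · exp(−(x−vt)²/(4Dt)), with n_e·A the pore (flow) area.
Plume center vt = 0.402 × 137 = 55.074 m, so the well at 43.8 m is 11.274 m upgradient of the peak.
√(4πDt) = 15.58 m, giving peak height M/(n_e·A·√(4πDt)) = 5.53/(0.38 × 163 × 15.58) = 0.005730 kg/m³.
(x−vt)²/(4Dt) = (-11.274)²/(4 × 0.141 × 137) = 1.645; exp(−1.645) = 0.1930.
C = 0.005730 × 0.1930 = 0.00111 kg/m³.

0.00111 kg/m³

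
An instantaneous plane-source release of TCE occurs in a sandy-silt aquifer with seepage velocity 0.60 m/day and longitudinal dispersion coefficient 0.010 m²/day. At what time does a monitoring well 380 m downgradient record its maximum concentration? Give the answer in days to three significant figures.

For the 1D instantaneous-source solution, setting ∂C/∂t = 0 at fixed x gives v²t² + 2Dt − x² = 0, so t = (√(D² + v²x²) − D)/v².
√(D² + v²x²) = √(0.010² + 0.60² × 380²) = 228.0; v² = 0.36.
t = (228.0 − 0.010)/0.36 = 633 days (vs. the pure-advection estimate x/v = 633 d).

633 days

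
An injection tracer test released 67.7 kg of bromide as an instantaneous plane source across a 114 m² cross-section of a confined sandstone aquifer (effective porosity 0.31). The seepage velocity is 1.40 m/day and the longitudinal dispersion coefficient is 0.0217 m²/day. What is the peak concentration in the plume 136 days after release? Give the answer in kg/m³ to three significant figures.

The peak of an instantaneous 1D plume sits at x = vt; there the Gaussian factor is 1 and C_max = M/(n_e·A·√(4πDt)), where n_e·A is the pore area the mass is dissolved in.
√(4πDt) = √(4π × 0.0217 × 136) = 6.090 m, so C_max = 67.7/(0.31 × 114 × 6.090) = 0.315 kg/m³.

0.315 kg/m³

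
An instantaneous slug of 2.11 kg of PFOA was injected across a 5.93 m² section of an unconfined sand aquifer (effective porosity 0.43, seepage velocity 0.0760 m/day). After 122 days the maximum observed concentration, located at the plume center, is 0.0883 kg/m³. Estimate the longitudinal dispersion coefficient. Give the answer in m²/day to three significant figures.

0.0573 m²/day

At the plume center C_max = M/(n_e·A·√(4πDt)), so D = M²/(4πt·(n_e·A·C_max)²).
n_e·A·C_max = 0.43 × 5.93 × 0.0883 = 0.2252 kg/m.
D = 2.11²/(4π × 122 × 0.2252²) = 0.0573 m²/day.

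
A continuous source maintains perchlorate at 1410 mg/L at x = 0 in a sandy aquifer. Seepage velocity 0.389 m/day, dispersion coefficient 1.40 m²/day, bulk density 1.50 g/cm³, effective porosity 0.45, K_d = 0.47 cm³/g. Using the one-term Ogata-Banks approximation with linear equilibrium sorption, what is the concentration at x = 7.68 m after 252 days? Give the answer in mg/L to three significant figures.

Retardation factor R = 1 + ρ_b·K_d/n = 1 + 1.50 × 0.47/0.45 = 2.567.
Sorption retards both mechanisms: v_R = v/R = 0.1515 m/day, D_R = D/R = 0.5454 m²/day.
v_R·t = 0.1515 × 252 = 38.178 m; 2√(D_R t) = 23.45 m; argument = (7.68 − 38.178)/23.45 = -1.301.
C = C₀ × ½·erfc(-1.301) = 1410 × 0.9671 = 1360 mg/L.

1360 mg/L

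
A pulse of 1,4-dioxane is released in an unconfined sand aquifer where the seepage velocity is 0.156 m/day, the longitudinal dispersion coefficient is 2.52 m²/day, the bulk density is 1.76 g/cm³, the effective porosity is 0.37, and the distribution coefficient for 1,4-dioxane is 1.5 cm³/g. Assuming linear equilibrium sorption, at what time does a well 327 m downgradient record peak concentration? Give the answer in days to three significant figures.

16200 days

Retardation factor R = 1 + ρ_b·K_d/n = 1 + 1.76 × 1.5/0.37 = 8.135.
Sorption retards both mechanisms: v_R = v/R = 0.01918 m/day, D_R = D/R = 0.3098 m²/day.
Peak time from v_R²t² + 2D_R t − x² = 0: t = (√(D_R² + v_R²x²) − D_R)/v_R².
√(D_R² + v_R²x²) = √(0.3098² + 0.01918² × 327²) = 6.280; v_R² = 0.0003679.
t = (6.280 − 0.3098)/0.0003679 = 16200 days.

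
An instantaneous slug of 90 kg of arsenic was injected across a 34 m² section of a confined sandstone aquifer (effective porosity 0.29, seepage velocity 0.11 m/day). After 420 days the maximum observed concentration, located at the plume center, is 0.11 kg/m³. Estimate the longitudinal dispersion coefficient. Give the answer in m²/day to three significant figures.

At the plume center C_max = M/(n_e·A·√(4πDt)), so D = M²/(4πt·(n_e·A·C_max)²).
n_e·A·C_max = 0.29 × 34 × 0.11 = 1.085 kg/m.
D = 90²/(4π × 420 × 1.085²) = 1.30 m²/day.

1.30 m²/day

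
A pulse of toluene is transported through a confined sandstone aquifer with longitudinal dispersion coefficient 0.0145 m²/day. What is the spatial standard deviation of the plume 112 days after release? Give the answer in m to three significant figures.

Dispersive spreading gives a Gaussian with σ² = 2Dt; advection only shifts the center.
σ = √(2 × 0.0145 × 112) = 1.80 m.

1.80 m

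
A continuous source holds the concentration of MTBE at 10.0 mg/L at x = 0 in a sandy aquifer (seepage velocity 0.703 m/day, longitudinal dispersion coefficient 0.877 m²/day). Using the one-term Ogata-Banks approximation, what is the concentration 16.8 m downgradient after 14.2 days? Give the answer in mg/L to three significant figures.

For a continuous step input, C/C₀ ≈ ½·erfc((x−vt)/(2√(Dt))).
vt = 0.703 × 14.2 = 9.9826 m and 2√(Dt) = 2√(0.877 × 14.2) = 7.058 m.
Argument (x−vt)/(2√(Dt)) = (16.8 − 9.9826)/7.058 = 0.9659; ½·erfc(0.9659) = 0.08597.
C = 10.0 × 0.08597 = 0.860 mg/L.

0.860 mg/L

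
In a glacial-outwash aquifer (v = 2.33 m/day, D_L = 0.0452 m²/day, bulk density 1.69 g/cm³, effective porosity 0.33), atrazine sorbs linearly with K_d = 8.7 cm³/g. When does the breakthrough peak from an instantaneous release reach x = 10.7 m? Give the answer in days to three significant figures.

209 days

Retardation factor R = 1 + ρ_b·K_d/n = 1 + 1.69 × 8.7/0.33 = 45.55.
Sorption retards both mechanisms: v_R = v/R = 0.05115 m/day, D_R = D/R = 0.0009923 m²/day.
Peak time from v_R²t² + 2D_R t − x² = 0: t = (√(D_R² + v_R²x²) − D_R)/v_R².
√(D_R² + v_R²x²) = √(0.0009923² + 0.05115² × 10.7²) = 0.5473; v_R² = 0.002616.
t = (0.5473 − 0.0009923)/0.002616 = 209 days.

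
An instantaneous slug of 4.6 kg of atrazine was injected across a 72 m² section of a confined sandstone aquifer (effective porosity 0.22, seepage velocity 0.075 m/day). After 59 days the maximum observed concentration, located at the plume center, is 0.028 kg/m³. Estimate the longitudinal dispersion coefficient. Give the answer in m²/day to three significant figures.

0.145 m²/day

At the plume center C_max = M/(n_e·A·√(4πDt)), so D = M²/(4πt·(n_e·A·C_max)²).
n_e·A·C_max = 0.22 × 72 × 0.028 = 0.4435 kg/m.
D = 4.6²/(4π × 59 × 0.4435²) = 0.145 m²/day.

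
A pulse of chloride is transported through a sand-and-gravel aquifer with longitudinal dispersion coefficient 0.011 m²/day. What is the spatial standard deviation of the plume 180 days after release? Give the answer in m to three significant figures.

1.99 m

Dispersive spreading gives a Gaussian with σ² = 2Dt; advection only shifts the center.
σ = √(2 × 0.011 × 180) = 1.99 m.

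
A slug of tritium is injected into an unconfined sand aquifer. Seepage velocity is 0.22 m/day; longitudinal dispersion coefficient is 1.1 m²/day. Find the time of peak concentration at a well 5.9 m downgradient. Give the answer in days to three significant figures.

For the 1D instantaneous-source solution, setting ∂C/∂t = 0 at fixed x gives v²t² + 2Dt − x² = 0, so t = (√(D² + v²x²) − D)/v².
√(D² + v²x²) = √(1.1² + 0.22² × 5.9²) = 1.701; v² = 0.0484.
t = (1.701 − 1.1)/0.0484 = 12.4 days (vs. the pure-advection estimate x/v = 26.8 d).

12.4 days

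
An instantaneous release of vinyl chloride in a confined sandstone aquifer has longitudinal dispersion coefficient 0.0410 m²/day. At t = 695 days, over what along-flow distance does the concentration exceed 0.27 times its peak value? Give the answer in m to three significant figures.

The plume is Gaussian with σ = √(2Dt) = √(2 × 0.0410 × 695) = 7.549 m.
C/C_peak = exp(−Δx²/(2σ²)) = 0.27 ⇒ Δx = σ·√(−2 ln 0.27) = 7.549 × 1.618 = 12.21 m.
Width = 2Δx = 24.4 m.

24.4 m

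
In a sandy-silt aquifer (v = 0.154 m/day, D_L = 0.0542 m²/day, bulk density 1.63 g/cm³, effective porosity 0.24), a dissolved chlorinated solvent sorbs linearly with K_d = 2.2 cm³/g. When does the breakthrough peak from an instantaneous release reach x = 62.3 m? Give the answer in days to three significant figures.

Retardation factor R = 1 + ρ_b·K_d/n = 1 + 1.63 × 2.2/0.24 = 15.94.
Sorption retards both mechanisms: v_R = v/R = 0.009661 m/day, D_R = D/R = 0.003400 m²/day.
Peak time from v_R²t² + 2D_R t − x² = 0: t = (√(D_R² + v_R²x²) − D_R)/v_R².
√(D_R² + v_R²x²) = √(0.003400² + 0.009661² × 62.3²) = 0.6019; v_R² = 9.333e-05.
t = (0.6019 − 0.003400)/9.333e-05 = 6410 days.

6410 days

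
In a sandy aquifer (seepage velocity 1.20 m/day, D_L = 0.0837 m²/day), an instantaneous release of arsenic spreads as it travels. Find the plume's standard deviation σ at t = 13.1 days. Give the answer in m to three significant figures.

1.48 m

Dispersive spreading gives a Gaussian with σ² = 2Dt; advection only shifts the center.
σ = √(2 × 0.0837 × 13.1) = 1.48 m.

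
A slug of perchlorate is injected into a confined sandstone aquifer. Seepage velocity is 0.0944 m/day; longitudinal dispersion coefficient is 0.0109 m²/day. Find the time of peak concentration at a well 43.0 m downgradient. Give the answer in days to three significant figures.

For the 1D instantaneous-source solution, setting ∂C/∂t = 0 at fixed x gives v²t² + 2Dt − x² = 0, so t = (√(D² + v²x²) − D)/v².
√(D² + v²x²) = √(0.0109² + 0.0944² × 43.0²) = 4.059; v² = 0.00891136.
t = (4.059 − 0.0109)/0.00891136 = 454 days (vs. the pure-advection estimate x/v = 456 d).

454 days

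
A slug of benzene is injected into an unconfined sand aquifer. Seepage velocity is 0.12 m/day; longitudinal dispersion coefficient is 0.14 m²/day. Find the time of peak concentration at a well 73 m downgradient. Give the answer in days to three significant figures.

599 days

For the 1D instantaneous-source solution, setting ∂C/∂t = 0 at fixed x gives v²t² + 2Dt − x² = 0, so t = (√(D² + v²x²) − D)/v².
√(D² + v²x²) = √(0.14² + 0.12² × 73²) = 8.761; v² = 0.0144.
t = (8.761 − 0.14)/0.0144 = 599 days (vs. the pure-advection estimate x/v = 608 d).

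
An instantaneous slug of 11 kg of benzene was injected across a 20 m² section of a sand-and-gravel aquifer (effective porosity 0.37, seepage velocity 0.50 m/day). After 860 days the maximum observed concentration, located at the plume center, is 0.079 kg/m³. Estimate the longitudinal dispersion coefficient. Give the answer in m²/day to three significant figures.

0.0328 m²/day

At the plume center C_max = M/(n_e·A·√(4πDt)), so D = M²/(4πt·(n_e·A·C_max)²).
n_e·A·C_max = 0.37 × 20 × 0.079 = 0.5846 kg/m.
D = 11²/(4π × 860 × 0.5846²) = 0.0328 m²/day.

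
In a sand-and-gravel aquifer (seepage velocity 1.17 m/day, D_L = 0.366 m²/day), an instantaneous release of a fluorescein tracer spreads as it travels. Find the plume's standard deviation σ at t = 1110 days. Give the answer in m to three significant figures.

Dispersive spreading gives a Gaussian with σ² = 2Dt; advection only shifts the center.
σ = √(2 × 0.366 × 1110) = 28.5 m.

28.5 m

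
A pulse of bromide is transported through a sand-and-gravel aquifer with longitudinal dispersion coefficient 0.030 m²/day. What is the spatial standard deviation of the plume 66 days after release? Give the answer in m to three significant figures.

1.99 m

Dispersive spreading gives a Gaussian with σ² = 2Dt; advection only shifts the center.
σ = √(2 × 0.030 × 66) = 1.99 m.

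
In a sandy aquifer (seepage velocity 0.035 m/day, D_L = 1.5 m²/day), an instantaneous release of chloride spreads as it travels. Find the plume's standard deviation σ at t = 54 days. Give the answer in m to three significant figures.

Dispersive spreading gives a Gaussian with σ² = 2Dt; advection only shifts the center.
σ = √(2 × 1.5 × 54) = 12.7 m.

12.7 m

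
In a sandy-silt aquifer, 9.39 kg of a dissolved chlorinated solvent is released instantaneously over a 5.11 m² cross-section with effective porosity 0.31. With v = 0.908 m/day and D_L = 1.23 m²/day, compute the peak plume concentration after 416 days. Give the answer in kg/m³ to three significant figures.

0.0739 kg/m³

The peak of an instantaneous 1D plume sits at x = vt; there the Gaussian factor is 1 and C_max = M/(n_e·A·√(4πDt)), where n_e·A is the pore area the mass is dissolved in.
√(4πDt) = √(4π × 1.23 × 416) = 80.19 m, so C_max = 9.39/(0.31 × 5.11 × 80.19) = 0.0739 kg/m³.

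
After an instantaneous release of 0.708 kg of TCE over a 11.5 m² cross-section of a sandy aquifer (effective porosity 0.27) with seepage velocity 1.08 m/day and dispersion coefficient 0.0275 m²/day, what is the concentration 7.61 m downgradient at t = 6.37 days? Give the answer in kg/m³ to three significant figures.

For an instantaneous plane source, C(x,t) = M/(n_e·A·√(4πDt)) · exp(−(x−vt)²/(4Dt)), with n_e·A the pore (flow) area.
Plume center vt = 1.08 × 6.37 = 6.8796 m, so the well at 7.61 m is 0.7304 m downgradient of the peak.
√(4πDt) = 1.484 m, giving peak height M/(n_e·A·√(4πDt)) = 0.708/(0.27 × 11.5 × 1.484) = 0.1537 kg/m³.
(x−vt)²/(4Dt) = (0.7304)²/(4 × 0.0275 × 6.37) = 0.7614; exp(−0.7614) = 0.4670.
C = 0.1537 × 0.4670 = 0.0718 kg/m³.

0.0718 kg/m³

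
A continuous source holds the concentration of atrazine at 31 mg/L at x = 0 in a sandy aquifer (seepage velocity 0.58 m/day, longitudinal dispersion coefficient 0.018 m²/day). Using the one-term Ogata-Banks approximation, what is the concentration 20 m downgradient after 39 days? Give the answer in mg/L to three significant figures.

30.6 mg/L

For a continuous step input, C/C₀ ≈ ½·erfc((x−vt)/(2√(Dt))).
vt = 0.58 × 39 = 22.62 m and 2√(Dt) = 2√(0.018 × 39) = 1.676 m.
Argument (x−vt)/(2√(Dt)) = (20 − 22.62)/1.676 = -1.563; ½·erfc(-1.563) = 0.9865.
C = 31 × 0.9865 = 30.6 mg/L.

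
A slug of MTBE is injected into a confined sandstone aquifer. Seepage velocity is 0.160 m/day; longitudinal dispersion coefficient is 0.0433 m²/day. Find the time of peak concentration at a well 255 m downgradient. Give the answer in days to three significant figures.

For the 1D instantaneous-source solution, setting ∂C/∂t = 0 at fixed x gives v²t² + 2Dt − x² = 0, so t = (√(D² + v²x²) − D)/v².
√(D² + v²x²) = √(0.0433² + 0.160² × 255²) = 40.80; v² = 0.0256.
t = (40.80 − 0.0433)/0.0256 = 1590 days (vs. the pure-advection estimate x/v = 1590 d).

1590 days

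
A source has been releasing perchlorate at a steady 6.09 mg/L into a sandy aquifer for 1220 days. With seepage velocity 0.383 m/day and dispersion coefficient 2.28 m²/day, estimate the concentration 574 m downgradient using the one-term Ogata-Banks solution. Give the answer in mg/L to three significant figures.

0.464 mg/L

For a continuous step input, C/C₀ ≈ ½·erfc((x−vt)/(2√(Dt))).
vt = 0.383 × 1220 = 467.26 m and 2√(Dt) = 2√(2.28 × 1220) = 105.5 m.
Argument (x−vt)/(2√(Dt)) = (574 − 467.26)/105.5 = 1.012; ½·erfc(1.012) = 0.07619.
C = 6.09 × 0.07619 = 0.464 mg/L.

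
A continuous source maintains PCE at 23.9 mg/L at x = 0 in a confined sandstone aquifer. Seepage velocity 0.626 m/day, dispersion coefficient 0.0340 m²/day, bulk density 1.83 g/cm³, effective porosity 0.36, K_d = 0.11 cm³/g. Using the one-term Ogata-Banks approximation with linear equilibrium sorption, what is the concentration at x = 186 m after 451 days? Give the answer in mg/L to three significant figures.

Retardation factor R = 1 + ρ_b·K_d/n = 1 + 1.83 × 0.11/0.36 = 1.559.
Sorption retards both mechanisms: v_R = v/R = 0.4015 m/day, D_R = D/R = 0.02181 m²/day.
v_R·t = 0.4015 × 451 = 181.0765 m; 2√(D_R t) = 6.273 m; argument = (186 − 181.0765)/6.273 = 0.7849.
C = C₀ × ½·erfc(0.7849) = 23.9 × 0.1335 = 3.19 mg/L.

3.19 mg/L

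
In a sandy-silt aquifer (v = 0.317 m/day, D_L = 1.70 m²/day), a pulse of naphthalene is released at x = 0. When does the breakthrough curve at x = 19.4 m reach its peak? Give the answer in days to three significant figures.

46.6 days

For the 1D instantaneous-source solution, setting ∂C/∂t = 0 at fixed x gives v²t² + 2Dt − x² = 0, so t = (√(D² + v²x²) − D)/v².
√(D² + v²x²) = √(1.70² + 0.317² × 19.4²) = 6.380; v² = 0.100489.
t = (6.380 − 1.70)/0.100489 = 46.6 days (vs. the pure-advection estimate x/v = 61.2 d).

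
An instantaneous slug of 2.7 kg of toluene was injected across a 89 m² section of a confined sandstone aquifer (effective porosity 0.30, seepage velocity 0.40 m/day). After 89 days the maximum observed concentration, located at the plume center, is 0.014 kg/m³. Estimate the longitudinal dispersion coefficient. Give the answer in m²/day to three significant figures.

0.0466 m²/day

At the plume center C_max = M/(n_e·A·√(4πDt)), so D = M²/(4πt·(n_e·A·C_max)²).
n_e·A·C_max = 0.30 × 89 × 0.014 = 0.3738 kg/m.
D = 2.7²/(4π × 89 × 0.3738²) = 0.0466 m²/day.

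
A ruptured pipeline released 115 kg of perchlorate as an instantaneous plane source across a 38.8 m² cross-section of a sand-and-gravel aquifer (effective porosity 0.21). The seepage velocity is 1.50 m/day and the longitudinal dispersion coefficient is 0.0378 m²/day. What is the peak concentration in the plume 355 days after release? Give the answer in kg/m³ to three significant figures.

The peak of an instantaneous 1D plume sits at x = vt; there the Gaussian factor is 1 and C_max = M/(n_e·A·√(4πDt)), where n_e·A is the pore area the mass is dissolved in.
√(4πDt) = √(4π × 0.0378 × 355) = 12.99 m, so C_max = 115/(0.21 × 38.8 × 12.99) = 1.09 kg/m³.

1.09 kg/m³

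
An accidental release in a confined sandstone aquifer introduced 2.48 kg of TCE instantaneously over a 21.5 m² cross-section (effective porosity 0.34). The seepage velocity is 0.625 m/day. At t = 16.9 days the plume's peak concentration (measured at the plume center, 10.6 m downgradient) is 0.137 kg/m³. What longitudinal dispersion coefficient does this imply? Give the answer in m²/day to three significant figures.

At the plume center C_max = M/(n_e·A·√(4πDt)), so D = M²/(4πt·(n_e·A·C_max)²).
n_e·A·C_max = 0.34 × 21.5 × 0.137 = 1.001 kg/m.
D = 2.48²/(4π × 16.9 × 1.001²) = 0.0289 m²/day.

0.0289 m²/day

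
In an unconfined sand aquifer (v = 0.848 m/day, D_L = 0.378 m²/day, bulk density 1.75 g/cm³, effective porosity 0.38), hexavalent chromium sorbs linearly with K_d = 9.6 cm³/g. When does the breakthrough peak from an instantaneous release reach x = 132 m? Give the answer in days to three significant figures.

7010 days

Retardation factor R = 1 + ρ_b·K_d/n = 1 + 1.75 × 9.6/0.38 = 45.21.
Sorption retards both mechanisms: v_R = v/R = 0.01876 m/day, D_R = D/R = 0.008361 m²/day.
Peak time from v_R²t² + 2D_R t − x² = 0: t = (√(D_R² + v_R²x²) − D_R)/v_R².
√(D_R² + v_R²x²) = √(0.008361² + 0.01876² × 132²) = 2.476; v_R² = 0.0003519.
t = (2.476 − 0.008361)/0.0003519 = 7010 days.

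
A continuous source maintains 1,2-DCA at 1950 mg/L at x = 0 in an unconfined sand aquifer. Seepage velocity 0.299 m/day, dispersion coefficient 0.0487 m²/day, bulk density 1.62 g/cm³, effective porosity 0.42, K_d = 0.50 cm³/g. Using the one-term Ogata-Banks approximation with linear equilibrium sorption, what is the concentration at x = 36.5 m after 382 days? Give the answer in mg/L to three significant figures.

1480 mg/L

Retardation factor R = 1 + ρ_b·K_d/n = 1 + 1.62 × 0.50/0.42 = 2.929.
Sorption retards both mechanisms: v_R = v/R = 0.1021 m/day, D_R = D/R = 0.01663 m²/day.
v_R·t = 0.1021 × 382 = 39.0022 m; 2√(D_R t) = 5.041 m; argument = (36.5 − 39.0022)/5.041 = -0.4964.
C = C₀ × ½·erfc(-0.4964) = 1950 × 0.7587 = 1480 mg/L.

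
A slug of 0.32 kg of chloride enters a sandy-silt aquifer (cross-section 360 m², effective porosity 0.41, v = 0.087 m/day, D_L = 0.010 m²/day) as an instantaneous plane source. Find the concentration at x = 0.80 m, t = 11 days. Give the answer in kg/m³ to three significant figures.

For an instantaneous plane source, C(x,t) = M/(n_e·A·√(4πDt)) · exp(−(x−vt)²/(4Dt)), with n_e·A the pore (flow) area.
Plume center vt = 0.087 × 11 = 0.957 m, so the well at 0.80 m is 0.157 m upgradient of the peak.
√(4πDt) = 1.176 m, giving peak height M/(n_e·A·√(4πDt)) = 0.32/(0.41 × 360 × 1.176) = 0.001844 kg/m³.
(x−vt)²/(4Dt) = (-0.157)²/(4 × 0.010 × 11) = 0.05602; exp(−0.05602) = 0.9455.
C = 0.001844 × 0.9455 = 0.00174 kg/m³.

0.00174 kg/m³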